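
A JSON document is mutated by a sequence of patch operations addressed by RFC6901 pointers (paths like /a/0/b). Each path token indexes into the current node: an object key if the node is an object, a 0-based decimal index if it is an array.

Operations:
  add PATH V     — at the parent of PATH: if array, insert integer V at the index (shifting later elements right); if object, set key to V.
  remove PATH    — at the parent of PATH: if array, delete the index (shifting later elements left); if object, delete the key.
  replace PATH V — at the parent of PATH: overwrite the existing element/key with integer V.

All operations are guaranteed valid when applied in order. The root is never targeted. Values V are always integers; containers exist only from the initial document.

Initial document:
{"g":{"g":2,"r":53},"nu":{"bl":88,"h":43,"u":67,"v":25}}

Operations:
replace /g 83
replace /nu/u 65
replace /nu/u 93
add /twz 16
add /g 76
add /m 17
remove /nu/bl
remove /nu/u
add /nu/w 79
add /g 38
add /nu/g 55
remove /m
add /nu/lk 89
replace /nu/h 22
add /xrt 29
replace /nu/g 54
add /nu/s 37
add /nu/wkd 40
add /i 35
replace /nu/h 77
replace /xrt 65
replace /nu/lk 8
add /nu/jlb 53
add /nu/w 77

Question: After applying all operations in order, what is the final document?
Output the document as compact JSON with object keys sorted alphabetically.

Answer: {"g":38,"i":35,"nu":{"g":54,"h":77,"jlb":53,"lk":8,"s":37,"v":25,"w":77,"wkd":40},"twz":16,"xrt":65}

Derivation:
After op 1 (replace /g 83): {"g":83,"nu":{"bl":88,"h":43,"u":67,"v":25}}
After op 2 (replace /nu/u 65): {"g":83,"nu":{"bl":88,"h":43,"u":65,"v":25}}
After op 3 (replace /nu/u 93): {"g":83,"nu":{"bl":88,"h":43,"u":93,"v":25}}
After op 4 (add /twz 16): {"g":83,"nu":{"bl":88,"h":43,"u":93,"v":25},"twz":16}
After op 5 (add /g 76): {"g":76,"nu":{"bl":88,"h":43,"u":93,"v":25},"twz":16}
After op 6 (add /m 17): {"g":76,"m":17,"nu":{"bl":88,"h":43,"u":93,"v":25},"twz":16}
After op 7 (remove /nu/bl): {"g":76,"m":17,"nu":{"h":43,"u":93,"v":25},"twz":16}
After op 8 (remove /nu/u): {"g":76,"m":17,"nu":{"h":43,"v":25},"twz":16}
After op 9 (add /nu/w 79): {"g":76,"m":17,"nu":{"h":43,"v":25,"w":79},"twz":16}
After op 10 (add /g 38): {"g":38,"m":17,"nu":{"h":43,"v":25,"w":79},"twz":16}
After op 11 (add /nu/g 55): {"g":38,"m":17,"nu":{"g":55,"h":43,"v":25,"w":79},"twz":16}
After op 12 (remove /m): {"g":38,"nu":{"g":55,"h":43,"v":25,"w":79},"twz":16}
After op 13 (add /nu/lk 89): {"g":38,"nu":{"g":55,"h":43,"lk":89,"v":25,"w":79},"twz":16}
After op 14 (replace /nu/h 22): {"g":38,"nu":{"g":55,"h":22,"lk":89,"v":25,"w":79},"twz":16}
After op 15 (add /xrt 29): {"g":38,"nu":{"g":55,"h":22,"lk":89,"v":25,"w":79},"twz":16,"xrt":29}
After op 16 (replace /nu/g 54): {"g":38,"nu":{"g":54,"h":22,"lk":89,"v":25,"w":79},"twz":16,"xrt":29}
After op 17 (add /nu/s 37): {"g":38,"nu":{"g":54,"h":22,"lk":89,"s":37,"v":25,"w":79},"twz":16,"xrt":29}
After op 18 (add /nu/wkd 40): {"g":38,"nu":{"g":54,"h":22,"lk":89,"s":37,"v":25,"w":79,"wkd":40},"twz":16,"xrt":29}
After op 19 (add /i 35): {"g":38,"i":35,"nu":{"g":54,"h":22,"lk":89,"s":37,"v":25,"w":79,"wkd":40},"twz":16,"xrt":29}
After op 20 (replace /nu/h 77): {"g":38,"i":35,"nu":{"g":54,"h":77,"lk":89,"s":37,"v":25,"w":79,"wkd":40},"twz":16,"xrt":29}
After op 21 (replace /xrt 65): {"g":38,"i":35,"nu":{"g":54,"h":77,"lk":89,"s":37,"v":25,"w":79,"wkd":40},"twz":16,"xrt":65}
After op 22 (replace /nu/lk 8): {"g":38,"i":35,"nu":{"g":54,"h":77,"lk":8,"s":37,"v":25,"w":79,"wkd":40},"twz":16,"xrt":65}
After op 23 (add /nu/jlb 53): {"g":38,"i":35,"nu":{"g":54,"h":77,"jlb":53,"lk":8,"s":37,"v":25,"w":79,"wkd":40},"twz":16,"xrt":65}
After op 24 (add /nu/w 77): {"g":38,"i":35,"nu":{"g":54,"h":77,"jlb":53,"lk":8,"s":37,"v":25,"w":77,"wkd":40},"twz":16,"xrt":65}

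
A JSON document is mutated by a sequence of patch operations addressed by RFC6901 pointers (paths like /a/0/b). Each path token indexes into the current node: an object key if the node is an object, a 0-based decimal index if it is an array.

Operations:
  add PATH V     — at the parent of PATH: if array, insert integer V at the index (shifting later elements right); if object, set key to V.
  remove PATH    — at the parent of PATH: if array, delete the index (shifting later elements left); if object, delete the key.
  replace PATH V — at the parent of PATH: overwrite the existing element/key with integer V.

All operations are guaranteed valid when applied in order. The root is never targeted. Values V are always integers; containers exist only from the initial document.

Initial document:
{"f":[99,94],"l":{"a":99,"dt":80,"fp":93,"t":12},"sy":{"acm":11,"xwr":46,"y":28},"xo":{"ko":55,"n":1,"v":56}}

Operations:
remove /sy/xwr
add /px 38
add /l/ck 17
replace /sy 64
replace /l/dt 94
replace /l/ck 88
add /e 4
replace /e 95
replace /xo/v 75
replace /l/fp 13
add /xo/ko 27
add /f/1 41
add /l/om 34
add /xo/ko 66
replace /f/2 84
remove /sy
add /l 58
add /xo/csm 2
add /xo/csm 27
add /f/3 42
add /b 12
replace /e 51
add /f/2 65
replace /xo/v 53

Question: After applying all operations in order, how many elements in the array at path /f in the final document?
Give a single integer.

After op 1 (remove /sy/xwr): {"f":[99,94],"l":{"a":99,"dt":80,"fp":93,"t":12},"sy":{"acm":11,"y":28},"xo":{"ko":55,"n":1,"v":56}}
After op 2 (add /px 38): {"f":[99,94],"l":{"a":99,"dt":80,"fp":93,"t":12},"px":38,"sy":{"acm":11,"y":28},"xo":{"ko":55,"n":1,"v":56}}
After op 3 (add /l/ck 17): {"f":[99,94],"l":{"a":99,"ck":17,"dt":80,"fp":93,"t":12},"px":38,"sy":{"acm":11,"y":28},"xo":{"ko":55,"n":1,"v":56}}
After op 4 (replace /sy 64): {"f":[99,94],"l":{"a":99,"ck":17,"dt":80,"fp":93,"t":12},"px":38,"sy":64,"xo":{"ko":55,"n":1,"v":56}}
After op 5 (replace /l/dt 94): {"f":[99,94],"l":{"a":99,"ck":17,"dt":94,"fp":93,"t":12},"px":38,"sy":64,"xo":{"ko":55,"n":1,"v":56}}
After op 6 (replace /l/ck 88): {"f":[99,94],"l":{"a":99,"ck":88,"dt":94,"fp":93,"t":12},"px":38,"sy":64,"xo":{"ko":55,"n":1,"v":56}}
After op 7 (add /e 4): {"e":4,"f":[99,94],"l":{"a":99,"ck":88,"dt":94,"fp":93,"t":12},"px":38,"sy":64,"xo":{"ko":55,"n":1,"v":56}}
After op 8 (replace /e 95): {"e":95,"f":[99,94],"l":{"a":99,"ck":88,"dt":94,"fp":93,"t":12},"px":38,"sy":64,"xo":{"ko":55,"n":1,"v":56}}
After op 9 (replace /xo/v 75): {"e":95,"f":[99,94],"l":{"a":99,"ck":88,"dt":94,"fp":93,"t":12},"px":38,"sy":64,"xo":{"ko":55,"n":1,"v":75}}
After op 10 (replace /l/fp 13): {"e":95,"f":[99,94],"l":{"a":99,"ck":88,"dt":94,"fp":13,"t":12},"px":38,"sy":64,"xo":{"ko":55,"n":1,"v":75}}
After op 11 (add /xo/ko 27): {"e":95,"f":[99,94],"l":{"a":99,"ck":88,"dt":94,"fp":13,"t":12},"px":38,"sy":64,"xo":{"ko":27,"n":1,"v":75}}
After op 12 (add /f/1 41): {"e":95,"f":[99,41,94],"l":{"a":99,"ck":88,"dt":94,"fp":13,"t":12},"px":38,"sy":64,"xo":{"ko":27,"n":1,"v":75}}
After op 13 (add /l/om 34): {"e":95,"f":[99,41,94],"l":{"a":99,"ck":88,"dt":94,"fp":13,"om":34,"t":12},"px":38,"sy":64,"xo":{"ko":27,"n":1,"v":75}}
After op 14 (add /xo/ko 66): {"e":95,"f":[99,41,94],"l":{"a":99,"ck":88,"dt":94,"fp":13,"om":34,"t":12},"px":38,"sy":64,"xo":{"ko":66,"n":1,"v":75}}
After op 15 (replace /f/2 84): {"e":95,"f":[99,41,84],"l":{"a":99,"ck":88,"dt":94,"fp":13,"om":34,"t":12},"px":38,"sy":64,"xo":{"ko":66,"n":1,"v":75}}
After op 16 (remove /sy): {"e":95,"f":[99,41,84],"l":{"a":99,"ck":88,"dt":94,"fp":13,"om":34,"t":12},"px":38,"xo":{"ko":66,"n":1,"v":75}}
After op 17 (add /l 58): {"e":95,"f":[99,41,84],"l":58,"px":38,"xo":{"ko":66,"n":1,"v":75}}
After op 18 (add /xo/csm 2): {"e":95,"f":[99,41,84],"l":58,"px":38,"xo":{"csm":2,"ko":66,"n":1,"v":75}}
After op 19 (add /xo/csm 27): {"e":95,"f":[99,41,84],"l":58,"px":38,"xo":{"csm":27,"ko":66,"n":1,"v":75}}
After op 20 (add /f/3 42): {"e":95,"f":[99,41,84,42],"l":58,"px":38,"xo":{"csm":27,"ko":66,"n":1,"v":75}}
After op 21 (add /b 12): {"b":12,"e":95,"f":[99,41,84,42],"l":58,"px":38,"xo":{"csm":27,"ko":66,"n":1,"v":75}}
After op 22 (replace /e 51): {"b":12,"e":51,"f":[99,41,84,42],"l":58,"px":38,"xo":{"csm":27,"ko":66,"n":1,"v":75}}
After op 23 (add /f/2 65): {"b":12,"e":51,"f":[99,41,65,84,42],"l":58,"px":38,"xo":{"csm":27,"ko":66,"n":1,"v":75}}
After op 24 (replace /xo/v 53): {"b":12,"e":51,"f":[99,41,65,84,42],"l":58,"px":38,"xo":{"csm":27,"ko":66,"n":1,"v":53}}
Size at path /f: 5

Answer: 5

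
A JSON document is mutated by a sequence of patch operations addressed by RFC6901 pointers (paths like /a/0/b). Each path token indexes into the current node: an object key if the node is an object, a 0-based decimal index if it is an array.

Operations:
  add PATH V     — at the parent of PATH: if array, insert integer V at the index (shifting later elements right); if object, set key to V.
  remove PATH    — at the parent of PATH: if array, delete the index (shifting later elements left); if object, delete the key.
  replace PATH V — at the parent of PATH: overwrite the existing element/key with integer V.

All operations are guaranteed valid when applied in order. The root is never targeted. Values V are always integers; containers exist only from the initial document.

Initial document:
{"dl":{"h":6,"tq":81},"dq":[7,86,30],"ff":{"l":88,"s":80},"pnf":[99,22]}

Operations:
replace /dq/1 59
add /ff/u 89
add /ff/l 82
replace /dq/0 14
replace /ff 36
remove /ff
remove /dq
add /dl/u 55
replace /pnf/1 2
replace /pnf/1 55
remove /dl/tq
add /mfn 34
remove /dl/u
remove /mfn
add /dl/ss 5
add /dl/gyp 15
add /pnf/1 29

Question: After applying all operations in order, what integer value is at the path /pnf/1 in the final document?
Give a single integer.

After op 1 (replace /dq/1 59): {"dl":{"h":6,"tq":81},"dq":[7,59,30],"ff":{"l":88,"s":80},"pnf":[99,22]}
After op 2 (add /ff/u 89): {"dl":{"h":6,"tq":81},"dq":[7,59,30],"ff":{"l":88,"s":80,"u":89},"pnf":[99,22]}
After op 3 (add /ff/l 82): {"dl":{"h":6,"tq":81},"dq":[7,59,30],"ff":{"l":82,"s":80,"u":89},"pnf":[99,22]}
After op 4 (replace /dq/0 14): {"dl":{"h":6,"tq":81},"dq":[14,59,30],"ff":{"l":82,"s":80,"u":89},"pnf":[99,22]}
After op 5 (replace /ff 36): {"dl":{"h":6,"tq":81},"dq":[14,59,30],"ff":36,"pnf":[99,22]}
After op 6 (remove /ff): {"dl":{"h":6,"tq":81},"dq":[14,59,30],"pnf":[99,22]}
After op 7 (remove /dq): {"dl":{"h":6,"tq":81},"pnf":[99,22]}
After op 8 (add /dl/u 55): {"dl":{"h":6,"tq":81,"u":55},"pnf":[99,22]}
After op 9 (replace /pnf/1 2): {"dl":{"h":6,"tq":81,"u":55},"pnf":[99,2]}
After op 10 (replace /pnf/1 55): {"dl":{"h":6,"tq":81,"u":55},"pnf":[99,55]}
After op 11 (remove /dl/tq): {"dl":{"h":6,"u":55},"pnf":[99,55]}
After op 12 (add /mfn 34): {"dl":{"h":6,"u":55},"mfn":34,"pnf":[99,55]}
After op 13 (remove /dl/u): {"dl":{"h":6},"mfn":34,"pnf":[99,55]}
After op 14 (remove /mfn): {"dl":{"h":6},"pnf":[99,55]}
After op 15 (add /dl/ss 5): {"dl":{"h":6,"ss":5},"pnf":[99,55]}
After op 16 (add /dl/gyp 15): {"dl":{"gyp":15,"h":6,"ss":5},"pnf":[99,55]}
After op 17 (add /pnf/1 29): {"dl":{"gyp":15,"h":6,"ss":5},"pnf":[99,29,55]}
Value at /pnf/1: 29

Answer: 29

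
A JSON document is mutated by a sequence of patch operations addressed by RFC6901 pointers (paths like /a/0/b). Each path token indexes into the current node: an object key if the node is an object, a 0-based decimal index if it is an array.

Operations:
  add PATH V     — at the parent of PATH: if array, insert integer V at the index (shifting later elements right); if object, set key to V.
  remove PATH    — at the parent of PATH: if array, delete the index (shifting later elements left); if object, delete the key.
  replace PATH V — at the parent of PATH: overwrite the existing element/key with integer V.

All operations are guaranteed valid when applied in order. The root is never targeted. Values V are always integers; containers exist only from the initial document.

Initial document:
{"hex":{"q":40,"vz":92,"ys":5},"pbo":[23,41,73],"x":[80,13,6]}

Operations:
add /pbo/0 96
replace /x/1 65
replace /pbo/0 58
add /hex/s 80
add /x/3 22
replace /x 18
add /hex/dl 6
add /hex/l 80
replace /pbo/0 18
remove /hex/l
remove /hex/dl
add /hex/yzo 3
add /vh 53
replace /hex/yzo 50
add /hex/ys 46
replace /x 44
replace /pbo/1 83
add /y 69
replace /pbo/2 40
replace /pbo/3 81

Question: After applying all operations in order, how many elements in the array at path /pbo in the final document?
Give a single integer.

After op 1 (add /pbo/0 96): {"hex":{"q":40,"vz":92,"ys":5},"pbo":[96,23,41,73],"x":[80,13,6]}
After op 2 (replace /x/1 65): {"hex":{"q":40,"vz":92,"ys":5},"pbo":[96,23,41,73],"x":[80,65,6]}
After op 3 (replace /pbo/0 58): {"hex":{"q":40,"vz":92,"ys":5},"pbo":[58,23,41,73],"x":[80,65,6]}
After op 4 (add /hex/s 80): {"hex":{"q":40,"s":80,"vz":92,"ys":5},"pbo":[58,23,41,73],"x":[80,65,6]}
After op 5 (add /x/3 22): {"hex":{"q":40,"s":80,"vz":92,"ys":5},"pbo":[58,23,41,73],"x":[80,65,6,22]}
After op 6 (replace /x 18): {"hex":{"q":40,"s":80,"vz":92,"ys":5},"pbo":[58,23,41,73],"x":18}
After op 7 (add /hex/dl 6): {"hex":{"dl":6,"q":40,"s":80,"vz":92,"ys":5},"pbo":[58,23,41,73],"x":18}
After op 8 (add /hex/l 80): {"hex":{"dl":6,"l":80,"q":40,"s":80,"vz":92,"ys":5},"pbo":[58,23,41,73],"x":18}
After op 9 (replace /pbo/0 18): {"hex":{"dl":6,"l":80,"q":40,"s":80,"vz":92,"ys":5},"pbo":[18,23,41,73],"x":18}
After op 10 (remove /hex/l): {"hex":{"dl":6,"q":40,"s":80,"vz":92,"ys":5},"pbo":[18,23,41,73],"x":18}
After op 11 (remove /hex/dl): {"hex":{"q":40,"s":80,"vz":92,"ys":5},"pbo":[18,23,41,73],"x":18}
After op 12 (add /hex/yzo 3): {"hex":{"q":40,"s":80,"vz":92,"ys":5,"yzo":3},"pbo":[18,23,41,73],"x":18}
After op 13 (add /vh 53): {"hex":{"q":40,"s":80,"vz":92,"ys":5,"yzo":3},"pbo":[18,23,41,73],"vh":53,"x":18}
After op 14 (replace /hex/yzo 50): {"hex":{"q":40,"s":80,"vz":92,"ys":5,"yzo":50},"pbo":[18,23,41,73],"vh":53,"x":18}
After op 15 (add /hex/ys 46): {"hex":{"q":40,"s":80,"vz":92,"ys":46,"yzo":50},"pbo":[18,23,41,73],"vh":53,"x":18}
After op 16 (replace /x 44): {"hex":{"q":40,"s":80,"vz":92,"ys":46,"yzo":50},"pbo":[18,23,41,73],"vh":53,"x":44}
After op 17 (replace /pbo/1 83): {"hex":{"q":40,"s":80,"vz":92,"ys":46,"yzo":50},"pbo":[18,83,41,73],"vh":53,"x":44}
After op 18 (add /y 69): {"hex":{"q":40,"s":80,"vz":92,"ys":46,"yzo":50},"pbo":[18,83,41,73],"vh":53,"x":44,"y":69}
After op 19 (replace /pbo/2 40): {"hex":{"q":40,"s":80,"vz":92,"ys":46,"yzo":50},"pbo":[18,83,40,73],"vh":53,"x":44,"y":69}
After op 20 (replace /pbo/3 81): {"hex":{"q":40,"s":80,"vz":92,"ys":46,"yzo":50},"pbo":[18,83,40,81],"vh":53,"x":44,"y":69}
Size at path /pbo: 4

Answer: 4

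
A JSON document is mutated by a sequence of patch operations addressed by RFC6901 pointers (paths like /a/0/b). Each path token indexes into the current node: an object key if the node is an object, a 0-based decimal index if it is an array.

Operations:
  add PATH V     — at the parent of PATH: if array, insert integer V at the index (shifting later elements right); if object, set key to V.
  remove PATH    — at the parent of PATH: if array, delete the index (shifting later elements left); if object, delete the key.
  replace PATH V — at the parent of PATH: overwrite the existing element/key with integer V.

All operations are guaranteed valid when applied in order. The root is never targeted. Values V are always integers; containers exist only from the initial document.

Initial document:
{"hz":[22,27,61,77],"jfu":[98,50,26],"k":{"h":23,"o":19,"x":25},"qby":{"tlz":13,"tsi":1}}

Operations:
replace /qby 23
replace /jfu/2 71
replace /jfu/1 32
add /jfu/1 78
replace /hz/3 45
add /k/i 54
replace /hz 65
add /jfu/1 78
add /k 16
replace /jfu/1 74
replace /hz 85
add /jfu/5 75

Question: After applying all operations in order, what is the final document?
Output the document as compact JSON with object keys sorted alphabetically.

Answer: {"hz":85,"jfu":[98,74,78,32,71,75],"k":16,"qby":23}

Derivation:
After op 1 (replace /qby 23): {"hz":[22,27,61,77],"jfu":[98,50,26],"k":{"h":23,"o":19,"x":25},"qby":23}
After op 2 (replace /jfu/2 71): {"hz":[22,27,61,77],"jfu":[98,50,71],"k":{"h":23,"o":19,"x":25},"qby":23}
After op 3 (replace /jfu/1 32): {"hz":[22,27,61,77],"jfu":[98,32,71],"k":{"h":23,"o":19,"x":25},"qby":23}
After op 4 (add /jfu/1 78): {"hz":[22,27,61,77],"jfu":[98,78,32,71],"k":{"h":23,"o":19,"x":25},"qby":23}
After op 5 (replace /hz/3 45): {"hz":[22,27,61,45],"jfu":[98,78,32,71],"k":{"h":23,"o":19,"x":25},"qby":23}
After op 6 (add /k/i 54): {"hz":[22,27,61,45],"jfu":[98,78,32,71],"k":{"h":23,"i":54,"o":19,"x":25},"qby":23}
After op 7 (replace /hz 65): {"hz":65,"jfu":[98,78,32,71],"k":{"h":23,"i":54,"o":19,"x":25},"qby":23}
After op 8 (add /jfu/1 78): {"hz":65,"jfu":[98,78,78,32,71],"k":{"h":23,"i":54,"o":19,"x":25},"qby":23}
After op 9 (add /k 16): {"hz":65,"jfu":[98,78,78,32,71],"k":16,"qby":23}
After op 10 (replace /jfu/1 74): {"hz":65,"jfu":[98,74,78,32,71],"k":16,"qby":23}
After op 11 (replace /hz 85): {"hz":85,"jfu":[98,74,78,32,71],"k":16,"qby":23}
After op 12 (add /jfu/5 75): {"hz":85,"jfu":[98,74,78,32,71,75],"k":16,"qby":23}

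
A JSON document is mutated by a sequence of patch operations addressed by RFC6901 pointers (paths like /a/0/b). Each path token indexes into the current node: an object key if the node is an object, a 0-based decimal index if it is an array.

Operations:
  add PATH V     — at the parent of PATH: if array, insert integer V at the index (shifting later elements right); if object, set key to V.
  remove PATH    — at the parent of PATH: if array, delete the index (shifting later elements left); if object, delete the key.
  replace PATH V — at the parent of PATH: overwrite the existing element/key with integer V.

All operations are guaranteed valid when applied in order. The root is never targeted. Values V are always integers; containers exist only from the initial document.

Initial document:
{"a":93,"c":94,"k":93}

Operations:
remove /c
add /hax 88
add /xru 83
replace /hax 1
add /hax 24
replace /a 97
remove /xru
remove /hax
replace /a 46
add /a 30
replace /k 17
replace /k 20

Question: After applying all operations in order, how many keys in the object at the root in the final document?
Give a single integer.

Answer: 2

Derivation:
After op 1 (remove /c): {"a":93,"k":93}
After op 2 (add /hax 88): {"a":93,"hax":88,"k":93}
After op 3 (add /xru 83): {"a":93,"hax":88,"k":93,"xru":83}
After op 4 (replace /hax 1): {"a":93,"hax":1,"k":93,"xru":83}
After op 5 (add /hax 24): {"a":93,"hax":24,"k":93,"xru":83}
After op 6 (replace /a 97): {"a":97,"hax":24,"k":93,"xru":83}
After op 7 (remove /xru): {"a":97,"hax":24,"k":93}
After op 8 (remove /hax): {"a":97,"k":93}
After op 9 (replace /a 46): {"a":46,"k":93}
After op 10 (add /a 30): {"a":30,"k":93}
After op 11 (replace /k 17): {"a":30,"k":17}
After op 12 (replace /k 20): {"a":30,"k":20}
Size at the root: 2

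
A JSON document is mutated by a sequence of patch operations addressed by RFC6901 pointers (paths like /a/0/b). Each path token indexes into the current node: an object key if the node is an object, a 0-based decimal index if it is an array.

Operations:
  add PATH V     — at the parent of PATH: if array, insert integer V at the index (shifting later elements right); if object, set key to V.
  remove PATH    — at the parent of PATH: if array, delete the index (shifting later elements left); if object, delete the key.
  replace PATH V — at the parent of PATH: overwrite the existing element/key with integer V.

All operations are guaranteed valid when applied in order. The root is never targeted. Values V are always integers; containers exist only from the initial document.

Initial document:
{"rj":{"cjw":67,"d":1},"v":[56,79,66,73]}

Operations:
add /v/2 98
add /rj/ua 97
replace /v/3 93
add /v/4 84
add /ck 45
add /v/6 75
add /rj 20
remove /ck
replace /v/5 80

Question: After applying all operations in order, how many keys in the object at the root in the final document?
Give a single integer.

Answer: 2

Derivation:
After op 1 (add /v/2 98): {"rj":{"cjw":67,"d":1},"v":[56,79,98,66,73]}
After op 2 (add /rj/ua 97): {"rj":{"cjw":67,"d":1,"ua":97},"v":[56,79,98,66,73]}
After op 3 (replace /v/3 93): {"rj":{"cjw":67,"d":1,"ua":97},"v":[56,79,98,93,73]}
After op 4 (add /v/4 84): {"rj":{"cjw":67,"d":1,"ua":97},"v":[56,79,98,93,84,73]}
After op 5 (add /ck 45): {"ck":45,"rj":{"cjw":67,"d":1,"ua":97},"v":[56,79,98,93,84,73]}
After op 6 (add /v/6 75): {"ck":45,"rj":{"cjw":67,"d":1,"ua":97},"v":[56,79,98,93,84,73,75]}
After op 7 (add /rj 20): {"ck":45,"rj":20,"v":[56,79,98,93,84,73,75]}
After op 8 (remove /ck): {"rj":20,"v":[56,79,98,93,84,73,75]}
After op 9 (replace /v/5 80): {"rj":20,"v":[56,79,98,93,84,80,75]}
Size at the root: 2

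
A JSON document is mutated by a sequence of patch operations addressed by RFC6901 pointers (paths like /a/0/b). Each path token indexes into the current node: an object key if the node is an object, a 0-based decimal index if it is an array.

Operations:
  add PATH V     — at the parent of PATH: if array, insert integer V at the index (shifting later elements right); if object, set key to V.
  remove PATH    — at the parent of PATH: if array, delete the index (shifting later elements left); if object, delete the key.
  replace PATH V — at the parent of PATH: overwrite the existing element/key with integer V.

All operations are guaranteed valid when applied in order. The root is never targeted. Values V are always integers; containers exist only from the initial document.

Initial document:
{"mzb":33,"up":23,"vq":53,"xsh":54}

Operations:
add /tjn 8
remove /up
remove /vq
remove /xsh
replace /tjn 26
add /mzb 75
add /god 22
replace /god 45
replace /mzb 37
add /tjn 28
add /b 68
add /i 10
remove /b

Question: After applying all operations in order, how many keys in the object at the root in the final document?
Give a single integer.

After op 1 (add /tjn 8): {"mzb":33,"tjn":8,"up":23,"vq":53,"xsh":54}
After op 2 (remove /up): {"mzb":33,"tjn":8,"vq":53,"xsh":54}
After op 3 (remove /vq): {"mzb":33,"tjn":8,"xsh":54}
After op 4 (remove /xsh): {"mzb":33,"tjn":8}
After op 5 (replace /tjn 26): {"mzb":33,"tjn":26}
After op 6 (add /mzb 75): {"mzb":75,"tjn":26}
After op 7 (add /god 22): {"god":22,"mzb":75,"tjn":26}
After op 8 (replace /god 45): {"god":45,"mzb":75,"tjn":26}
After op 9 (replace /mzb 37): {"god":45,"mzb":37,"tjn":26}
After op 10 (add /tjn 28): {"god":45,"mzb":37,"tjn":28}
After op 11 (add /b 68): {"b":68,"god":45,"mzb":37,"tjn":28}
After op 12 (add /i 10): {"b":68,"god":45,"i":10,"mzb":37,"tjn":28}
After op 13 (remove /b): {"god":45,"i":10,"mzb":37,"tjn":28}
Size at the root: 4

Answer: 4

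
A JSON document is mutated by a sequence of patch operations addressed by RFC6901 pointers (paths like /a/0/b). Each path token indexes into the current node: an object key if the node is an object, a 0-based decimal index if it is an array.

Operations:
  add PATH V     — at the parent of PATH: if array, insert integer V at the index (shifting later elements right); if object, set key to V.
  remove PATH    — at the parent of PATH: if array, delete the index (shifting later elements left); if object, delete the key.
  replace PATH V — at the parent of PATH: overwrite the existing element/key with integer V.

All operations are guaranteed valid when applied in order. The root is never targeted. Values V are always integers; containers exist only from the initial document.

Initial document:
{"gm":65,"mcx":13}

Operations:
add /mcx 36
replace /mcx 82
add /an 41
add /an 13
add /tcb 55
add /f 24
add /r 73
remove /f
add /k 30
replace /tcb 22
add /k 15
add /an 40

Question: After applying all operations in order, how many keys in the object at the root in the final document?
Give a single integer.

After op 1 (add /mcx 36): {"gm":65,"mcx":36}
After op 2 (replace /mcx 82): {"gm":65,"mcx":82}
After op 3 (add /an 41): {"an":41,"gm":65,"mcx":82}
After op 4 (add /an 13): {"an":13,"gm":65,"mcx":82}
After op 5 (add /tcb 55): {"an":13,"gm":65,"mcx":82,"tcb":55}
After op 6 (add /f 24): {"an":13,"f":24,"gm":65,"mcx":82,"tcb":55}
After op 7 (add /r 73): {"an":13,"f":24,"gm":65,"mcx":82,"r":73,"tcb":55}
After op 8 (remove /f): {"an":13,"gm":65,"mcx":82,"r":73,"tcb":55}
After op 9 (add /k 30): {"an":13,"gm":65,"k":30,"mcx":82,"r":73,"tcb":55}
After op 10 (replace /tcb 22): {"an":13,"gm":65,"k":30,"mcx":82,"r":73,"tcb":22}
After op 11 (add /k 15): {"an":13,"gm":65,"k":15,"mcx":82,"r":73,"tcb":22}
After op 12 (add /an 40): {"an":40,"gm":65,"k":15,"mcx":82,"r":73,"tcb":22}
Size at the root: 6

Answer: 6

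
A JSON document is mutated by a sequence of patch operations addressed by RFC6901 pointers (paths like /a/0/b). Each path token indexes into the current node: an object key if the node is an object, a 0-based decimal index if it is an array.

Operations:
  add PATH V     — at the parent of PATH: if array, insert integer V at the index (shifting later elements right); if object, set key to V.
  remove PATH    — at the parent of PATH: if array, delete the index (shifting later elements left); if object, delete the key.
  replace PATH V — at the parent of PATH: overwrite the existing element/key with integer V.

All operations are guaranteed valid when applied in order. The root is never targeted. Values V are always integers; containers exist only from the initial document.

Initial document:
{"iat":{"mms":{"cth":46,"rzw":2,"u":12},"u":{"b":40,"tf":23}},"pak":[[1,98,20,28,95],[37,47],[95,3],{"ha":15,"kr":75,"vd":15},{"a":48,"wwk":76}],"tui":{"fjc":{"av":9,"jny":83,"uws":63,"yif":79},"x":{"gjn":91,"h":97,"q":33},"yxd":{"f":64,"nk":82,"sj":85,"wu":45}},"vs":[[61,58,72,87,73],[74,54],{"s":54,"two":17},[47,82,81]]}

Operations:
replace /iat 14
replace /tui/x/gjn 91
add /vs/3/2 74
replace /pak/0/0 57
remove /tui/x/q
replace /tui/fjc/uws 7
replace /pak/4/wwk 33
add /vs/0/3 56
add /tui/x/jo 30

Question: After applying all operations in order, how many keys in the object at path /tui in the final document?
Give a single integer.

Answer: 3

Derivation:
After op 1 (replace /iat 14): {"iat":14,"pak":[[1,98,20,28,95],[37,47],[95,3],{"ha":15,"kr":75,"vd":15},{"a":48,"wwk":76}],"tui":{"fjc":{"av":9,"jny":83,"uws":63,"yif":79},"x":{"gjn":91,"h":97,"q":33},"yxd":{"f":64,"nk":82,"sj":85,"wu":45}},"vs":[[61,58,72,87,73],[74,54],{"s":54,"two":17},[47,82,81]]}
After op 2 (replace /tui/x/gjn 91): {"iat":14,"pak":[[1,98,20,28,95],[37,47],[95,3],{"ha":15,"kr":75,"vd":15},{"a":48,"wwk":76}],"tui":{"fjc":{"av":9,"jny":83,"uws":63,"yif":79},"x":{"gjn":91,"h":97,"q":33},"yxd":{"f":64,"nk":82,"sj":85,"wu":45}},"vs":[[61,58,72,87,73],[74,54],{"s":54,"two":17},[47,82,81]]}
After op 3 (add /vs/3/2 74): {"iat":14,"pak":[[1,98,20,28,95],[37,47],[95,3],{"ha":15,"kr":75,"vd":15},{"a":48,"wwk":76}],"tui":{"fjc":{"av":9,"jny":83,"uws":63,"yif":79},"x":{"gjn":91,"h":97,"q":33},"yxd":{"f":64,"nk":82,"sj":85,"wu":45}},"vs":[[61,58,72,87,73],[74,54],{"s":54,"two":17},[47,82,74,81]]}
After op 4 (replace /pak/0/0 57): {"iat":14,"pak":[[57,98,20,28,95],[37,47],[95,3],{"ha":15,"kr":75,"vd":15},{"a":48,"wwk":76}],"tui":{"fjc":{"av":9,"jny":83,"uws":63,"yif":79},"x":{"gjn":91,"h":97,"q":33},"yxd":{"f":64,"nk":82,"sj":85,"wu":45}},"vs":[[61,58,72,87,73],[74,54],{"s":54,"two":17},[47,82,74,81]]}
After op 5 (remove /tui/x/q): {"iat":14,"pak":[[57,98,20,28,95],[37,47],[95,3],{"ha":15,"kr":75,"vd":15},{"a":48,"wwk":76}],"tui":{"fjc":{"av":9,"jny":83,"uws":63,"yif":79},"x":{"gjn":91,"h":97},"yxd":{"f":64,"nk":82,"sj":85,"wu":45}},"vs":[[61,58,72,87,73],[74,54],{"s":54,"two":17},[47,82,74,81]]}
After op 6 (replace /tui/fjc/uws 7): {"iat":14,"pak":[[57,98,20,28,95],[37,47],[95,3],{"ha":15,"kr":75,"vd":15},{"a":48,"wwk":76}],"tui":{"fjc":{"av":9,"jny":83,"uws":7,"yif":79},"x":{"gjn":91,"h":97},"yxd":{"f":64,"nk":82,"sj":85,"wu":45}},"vs":[[61,58,72,87,73],[74,54],{"s":54,"two":17},[47,82,74,81]]}
After op 7 (replace /pak/4/wwk 33): {"iat":14,"pak":[[57,98,20,28,95],[37,47],[95,3],{"ha":15,"kr":75,"vd":15},{"a":48,"wwk":33}],"tui":{"fjc":{"av":9,"jny":83,"uws":7,"yif":79},"x":{"gjn":91,"h":97},"yxd":{"f":64,"nk":82,"sj":85,"wu":45}},"vs":[[61,58,72,87,73],[74,54],{"s":54,"two":17},[47,82,74,81]]}
After op 8 (add /vs/0/3 56): {"iat":14,"pak":[[57,98,20,28,95],[37,47],[95,3],{"ha":15,"kr":75,"vd":15},{"a":48,"wwk":33}],"tui":{"fjc":{"av":9,"jny":83,"uws":7,"yif":79},"x":{"gjn":91,"h":97},"yxd":{"f":64,"nk":82,"sj":85,"wu":45}},"vs":[[61,58,72,56,87,73],[74,54],{"s":54,"two":17},[47,82,74,81]]}
After op 9 (add /tui/x/jo 30): {"iat":14,"pak":[[57,98,20,28,95],[37,47],[95,3],{"ha":15,"kr":75,"vd":15},{"a":48,"wwk":33}],"tui":{"fjc":{"av":9,"jny":83,"uws":7,"yif":79},"x":{"gjn":91,"h":97,"jo":30},"yxd":{"f":64,"nk":82,"sj":85,"wu":45}},"vs":[[61,58,72,56,87,73],[74,54],{"s":54,"two":17},[47,82,74,81]]}
Size at path /tui: 3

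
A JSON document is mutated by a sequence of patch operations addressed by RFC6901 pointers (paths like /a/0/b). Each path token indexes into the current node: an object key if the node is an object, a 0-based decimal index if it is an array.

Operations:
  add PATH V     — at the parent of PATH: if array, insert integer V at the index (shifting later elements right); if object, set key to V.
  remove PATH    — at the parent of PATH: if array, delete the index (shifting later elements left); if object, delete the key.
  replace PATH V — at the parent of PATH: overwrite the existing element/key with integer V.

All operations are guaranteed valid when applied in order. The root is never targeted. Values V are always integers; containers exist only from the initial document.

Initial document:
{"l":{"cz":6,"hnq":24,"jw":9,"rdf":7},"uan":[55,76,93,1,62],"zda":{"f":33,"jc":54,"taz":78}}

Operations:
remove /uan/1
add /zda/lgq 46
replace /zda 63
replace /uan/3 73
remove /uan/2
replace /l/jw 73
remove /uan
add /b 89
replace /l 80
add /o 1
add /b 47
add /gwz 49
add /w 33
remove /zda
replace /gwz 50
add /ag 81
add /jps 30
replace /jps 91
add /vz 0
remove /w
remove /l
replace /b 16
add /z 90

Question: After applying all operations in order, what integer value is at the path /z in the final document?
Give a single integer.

Answer: 90

Derivation:
After op 1 (remove /uan/1): {"l":{"cz":6,"hnq":24,"jw":9,"rdf":7},"uan":[55,93,1,62],"zda":{"f":33,"jc":54,"taz":78}}
After op 2 (add /zda/lgq 46): {"l":{"cz":6,"hnq":24,"jw":9,"rdf":7},"uan":[55,93,1,62],"zda":{"f":33,"jc":54,"lgq":46,"taz":78}}
After op 3 (replace /zda 63): {"l":{"cz":6,"hnq":24,"jw":9,"rdf":7},"uan":[55,93,1,62],"zda":63}
After op 4 (replace /uan/3 73): {"l":{"cz":6,"hnq":24,"jw":9,"rdf":7},"uan":[55,93,1,73],"zda":63}
After op 5 (remove /uan/2): {"l":{"cz":6,"hnq":24,"jw":9,"rdf":7},"uan":[55,93,73],"zda":63}
After op 6 (replace /l/jw 73): {"l":{"cz":6,"hnq":24,"jw":73,"rdf":7},"uan":[55,93,73],"zda":63}
After op 7 (remove /uan): {"l":{"cz":6,"hnq":24,"jw":73,"rdf":7},"zda":63}
After op 8 (add /b 89): {"b":89,"l":{"cz":6,"hnq":24,"jw":73,"rdf":7},"zda":63}
After op 9 (replace /l 80): {"b":89,"l":80,"zda":63}
After op 10 (add /o 1): {"b":89,"l":80,"o":1,"zda":63}
After op 11 (add /b 47): {"b":47,"l":80,"o":1,"zda":63}
After op 12 (add /gwz 49): {"b":47,"gwz":49,"l":80,"o":1,"zda":63}
After op 13 (add /w 33): {"b":47,"gwz":49,"l":80,"o":1,"w":33,"zda":63}
After op 14 (remove /zda): {"b":47,"gwz":49,"l":80,"o":1,"w":33}
After op 15 (replace /gwz 50): {"b":47,"gwz":50,"l":80,"o":1,"w":33}
After op 16 (add /ag 81): {"ag":81,"b":47,"gwz":50,"l":80,"o":1,"w":33}
After op 17 (add /jps 30): {"ag":81,"b":47,"gwz":50,"jps":30,"l":80,"o":1,"w":33}
After op 18 (replace /jps 91): {"ag":81,"b":47,"gwz":50,"jps":91,"l":80,"o":1,"w":33}
After op 19 (add /vz 0): {"ag":81,"b":47,"gwz":50,"jps":91,"l":80,"o":1,"vz":0,"w":33}
After op 20 (remove /w): {"ag":81,"b":47,"gwz":50,"jps":91,"l":80,"o":1,"vz":0}
After op 21 (remove /l): {"ag":81,"b":47,"gwz":50,"jps":91,"o":1,"vz":0}
After op 22 (replace /b 16): {"ag":81,"b":16,"gwz":50,"jps":91,"o":1,"vz":0}
After op 23 (add /z 90): {"ag":81,"b":16,"gwz":50,"jps":91,"o":1,"vz":0,"z":90}
Value at /z: 90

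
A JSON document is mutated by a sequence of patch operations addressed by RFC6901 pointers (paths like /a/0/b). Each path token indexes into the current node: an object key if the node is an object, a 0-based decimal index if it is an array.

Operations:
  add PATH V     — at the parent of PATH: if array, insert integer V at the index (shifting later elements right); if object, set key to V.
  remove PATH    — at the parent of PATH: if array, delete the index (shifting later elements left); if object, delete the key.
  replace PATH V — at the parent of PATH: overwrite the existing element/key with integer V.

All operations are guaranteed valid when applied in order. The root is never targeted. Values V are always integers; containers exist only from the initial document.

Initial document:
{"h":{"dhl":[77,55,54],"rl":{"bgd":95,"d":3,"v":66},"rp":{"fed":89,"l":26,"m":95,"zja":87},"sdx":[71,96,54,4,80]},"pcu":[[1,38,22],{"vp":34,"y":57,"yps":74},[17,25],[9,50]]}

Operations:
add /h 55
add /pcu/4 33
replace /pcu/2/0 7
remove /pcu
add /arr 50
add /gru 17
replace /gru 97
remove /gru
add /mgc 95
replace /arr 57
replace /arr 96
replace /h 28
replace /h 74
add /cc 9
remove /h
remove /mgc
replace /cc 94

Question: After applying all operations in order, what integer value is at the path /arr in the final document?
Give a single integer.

After op 1 (add /h 55): {"h":55,"pcu":[[1,38,22],{"vp":34,"y":57,"yps":74},[17,25],[9,50]]}
After op 2 (add /pcu/4 33): {"h":55,"pcu":[[1,38,22],{"vp":34,"y":57,"yps":74},[17,25],[9,50],33]}
After op 3 (replace /pcu/2/0 7): {"h":55,"pcu":[[1,38,22],{"vp":34,"y":57,"yps":74},[7,25],[9,50],33]}
After op 4 (remove /pcu): {"h":55}
After op 5 (add /arr 50): {"arr":50,"h":55}
After op 6 (add /gru 17): {"arr":50,"gru":17,"h":55}
After op 7 (replace /gru 97): {"arr":50,"gru":97,"h":55}
After op 8 (remove /gru): {"arr":50,"h":55}
After op 9 (add /mgc 95): {"arr":50,"h":55,"mgc":95}
After op 10 (replace /arr 57): {"arr":57,"h":55,"mgc":95}
After op 11 (replace /arr 96): {"arr":96,"h":55,"mgc":95}
After op 12 (replace /h 28): {"arr":96,"h":28,"mgc":95}
After op 13 (replace /h 74): {"arr":96,"h":74,"mgc":95}
After op 14 (add /cc 9): {"arr":96,"cc":9,"h":74,"mgc":95}
After op 15 (remove /h): {"arr":96,"cc":9,"mgc":95}
After op 16 (remove /mgc): {"arr":96,"cc":9}
After op 17 (replace /cc 94): {"arr":96,"cc":94}
Value at /arr: 96

Answer: 96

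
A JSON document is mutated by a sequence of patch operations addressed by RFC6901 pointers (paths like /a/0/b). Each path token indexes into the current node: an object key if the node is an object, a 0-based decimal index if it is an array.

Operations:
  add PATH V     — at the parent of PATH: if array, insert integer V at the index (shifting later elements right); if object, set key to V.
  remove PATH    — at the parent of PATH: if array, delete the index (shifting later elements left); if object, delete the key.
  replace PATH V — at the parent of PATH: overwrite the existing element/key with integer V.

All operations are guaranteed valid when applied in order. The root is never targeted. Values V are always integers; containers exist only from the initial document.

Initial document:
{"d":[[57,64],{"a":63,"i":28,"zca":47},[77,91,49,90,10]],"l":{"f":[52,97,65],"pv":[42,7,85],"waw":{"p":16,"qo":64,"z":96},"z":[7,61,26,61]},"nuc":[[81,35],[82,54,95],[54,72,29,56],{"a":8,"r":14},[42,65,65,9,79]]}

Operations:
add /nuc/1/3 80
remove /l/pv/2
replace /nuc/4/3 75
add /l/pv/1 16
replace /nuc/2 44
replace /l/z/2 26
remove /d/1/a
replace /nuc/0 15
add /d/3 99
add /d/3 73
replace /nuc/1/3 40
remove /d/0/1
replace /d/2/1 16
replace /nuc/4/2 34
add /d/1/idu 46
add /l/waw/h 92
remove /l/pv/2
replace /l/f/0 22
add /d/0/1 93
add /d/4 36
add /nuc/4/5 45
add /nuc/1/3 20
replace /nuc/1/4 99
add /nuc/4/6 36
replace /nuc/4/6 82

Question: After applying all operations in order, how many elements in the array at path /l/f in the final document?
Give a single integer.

Answer: 3

Derivation:
After op 1 (add /nuc/1/3 80): {"d":[[57,64],{"a":63,"i":28,"zca":47},[77,91,49,90,10]],"l":{"f":[52,97,65],"pv":[42,7,85],"waw":{"p":16,"qo":64,"z":96},"z":[7,61,26,61]},"nuc":[[81,35],[82,54,95,80],[54,72,29,56],{"a":8,"r":14},[42,65,65,9,79]]}
After op 2 (remove /l/pv/2): {"d":[[57,64],{"a":63,"i":28,"zca":47},[77,91,49,90,10]],"l":{"f":[52,97,65],"pv":[42,7],"waw":{"p":16,"qo":64,"z":96},"z":[7,61,26,61]},"nuc":[[81,35],[82,54,95,80],[54,72,29,56],{"a":8,"r":14},[42,65,65,9,79]]}
After op 3 (replace /nuc/4/3 75): {"d":[[57,64],{"a":63,"i":28,"zca":47},[77,91,49,90,10]],"l":{"f":[52,97,65],"pv":[42,7],"waw":{"p":16,"qo":64,"z":96},"z":[7,61,26,61]},"nuc":[[81,35],[82,54,95,80],[54,72,29,56],{"a":8,"r":14},[42,65,65,75,79]]}
After op 4 (add /l/pv/1 16): {"d":[[57,64],{"a":63,"i":28,"zca":47},[77,91,49,90,10]],"l":{"f":[52,97,65],"pv":[42,16,7],"waw":{"p":16,"qo":64,"z":96},"z":[7,61,26,61]},"nuc":[[81,35],[82,54,95,80],[54,72,29,56],{"a":8,"r":14},[42,65,65,75,79]]}
After op 5 (replace /nuc/2 44): {"d":[[57,64],{"a":63,"i":28,"zca":47},[77,91,49,90,10]],"l":{"f":[52,97,65],"pv":[42,16,7],"waw":{"p":16,"qo":64,"z":96},"z":[7,61,26,61]},"nuc":[[81,35],[82,54,95,80],44,{"a":8,"r":14},[42,65,65,75,79]]}
After op 6 (replace /l/z/2 26): {"d":[[57,64],{"a":63,"i":28,"zca":47},[77,91,49,90,10]],"l":{"f":[52,97,65],"pv":[42,16,7],"waw":{"p":16,"qo":64,"z":96},"z":[7,61,26,61]},"nuc":[[81,35],[82,54,95,80],44,{"a":8,"r":14},[42,65,65,75,79]]}
After op 7 (remove /d/1/a): {"d":[[57,64],{"i":28,"zca":47},[77,91,49,90,10]],"l":{"f":[52,97,65],"pv":[42,16,7],"waw":{"p":16,"qo":64,"z":96},"z":[7,61,26,61]},"nuc":[[81,35],[82,54,95,80],44,{"a":8,"r":14},[42,65,65,75,79]]}
After op 8 (replace /nuc/0 15): {"d":[[57,64],{"i":28,"zca":47},[77,91,49,90,10]],"l":{"f":[52,97,65],"pv":[42,16,7],"waw":{"p":16,"qo":64,"z":96},"z":[7,61,26,61]},"nuc":[15,[82,54,95,80],44,{"a":8,"r":14},[42,65,65,75,79]]}
After op 9 (add /d/3 99): {"d":[[57,64],{"i":28,"zca":47},[77,91,49,90,10],99],"l":{"f":[52,97,65],"pv":[42,16,7],"waw":{"p":16,"qo":64,"z":96},"z":[7,61,26,61]},"nuc":[15,[82,54,95,80],44,{"a":8,"r":14},[42,65,65,75,79]]}
After op 10 (add /d/3 73): {"d":[[57,64],{"i":28,"zca":47},[77,91,49,90,10],73,99],"l":{"f":[52,97,65],"pv":[42,16,7],"waw":{"p":16,"qo":64,"z":96},"z":[7,61,26,61]},"nuc":[15,[82,54,95,80],44,{"a":8,"r":14},[42,65,65,75,79]]}
After op 11 (replace /nuc/1/3 40): {"d":[[57,64],{"i":28,"zca":47},[77,91,49,90,10],73,99],"l":{"f":[52,97,65],"pv":[42,16,7],"waw":{"p":16,"qo":64,"z":96},"z":[7,61,26,61]},"nuc":[15,[82,54,95,40],44,{"a":8,"r":14},[42,65,65,75,79]]}
After op 12 (remove /d/0/1): {"d":[[57],{"i":28,"zca":47},[77,91,49,90,10],73,99],"l":{"f":[52,97,65],"pv":[42,16,7],"waw":{"p":16,"qo":64,"z":96},"z":[7,61,26,61]},"nuc":[15,[82,54,95,40],44,{"a":8,"r":14},[42,65,65,75,79]]}
After op 13 (replace /d/2/1 16): {"d":[[57],{"i":28,"zca":47},[77,16,49,90,10],73,99],"l":{"f":[52,97,65],"pv":[42,16,7],"waw":{"p":16,"qo":64,"z":96},"z":[7,61,26,61]},"nuc":[15,[82,54,95,40],44,{"a":8,"r":14},[42,65,65,75,79]]}
After op 14 (replace /nuc/4/2 34): {"d":[[57],{"i":28,"zca":47},[77,16,49,90,10],73,99],"l":{"f":[52,97,65],"pv":[42,16,7],"waw":{"p":16,"qo":64,"z":96},"z":[7,61,26,61]},"nuc":[15,[82,54,95,40],44,{"a":8,"r":14},[42,65,34,75,79]]}
After op 15 (add /d/1/idu 46): {"d":[[57],{"i":28,"idu":46,"zca":47},[77,16,49,90,10],73,99],"l":{"f":[52,97,65],"pv":[42,16,7],"waw":{"p":16,"qo":64,"z":96},"z":[7,61,26,61]},"nuc":[15,[82,54,95,40],44,{"a":8,"r":14},[42,65,34,75,79]]}
After op 16 (add /l/waw/h 92): {"d":[[57],{"i":28,"idu":46,"zca":47},[77,16,49,90,10],73,99],"l":{"f":[52,97,65],"pv":[42,16,7],"waw":{"h":92,"p":16,"qo":64,"z":96},"z":[7,61,26,61]},"nuc":[15,[82,54,95,40],44,{"a":8,"r":14},[42,65,34,75,79]]}
After op 17 (remove /l/pv/2): {"d":[[57],{"i":28,"idu":46,"zca":47},[77,16,49,90,10],73,99],"l":{"f":[52,97,65],"pv":[42,16],"waw":{"h":92,"p":16,"qo":64,"z":96},"z":[7,61,26,61]},"nuc":[15,[82,54,95,40],44,{"a":8,"r":14},[42,65,34,75,79]]}
After op 18 (replace /l/f/0 22): {"d":[[57],{"i":28,"idu":46,"zca":47},[77,16,49,90,10],73,99],"l":{"f":[22,97,65],"pv":[42,16],"waw":{"h":92,"p":16,"qo":64,"z":96},"z":[7,61,26,61]},"nuc":[15,[82,54,95,40],44,{"a":8,"r":14},[42,65,34,75,79]]}
After op 19 (add /d/0/1 93): {"d":[[57,93],{"i":28,"idu":46,"zca":47},[77,16,49,90,10],73,99],"l":{"f":[22,97,65],"pv":[42,16],"waw":{"h":92,"p":16,"qo":64,"z":96},"z":[7,61,26,61]},"nuc":[15,[82,54,95,40],44,{"a":8,"r":14},[42,65,34,75,79]]}
After op 20 (add /d/4 36): {"d":[[57,93],{"i":28,"idu":46,"zca":47},[77,16,49,90,10],73,36,99],"l":{"f":[22,97,65],"pv":[42,16],"waw":{"h":92,"p":16,"qo":64,"z":96},"z":[7,61,26,61]},"nuc":[15,[82,54,95,40],44,{"a":8,"r":14},[42,65,34,75,79]]}
After op 21 (add /nuc/4/5 45): {"d":[[57,93],{"i":28,"idu":46,"zca":47},[77,16,49,90,10],73,36,99],"l":{"f":[22,97,65],"pv":[42,16],"waw":{"h":92,"p":16,"qo":64,"z":96},"z":[7,61,26,61]},"nuc":[15,[82,54,95,40],44,{"a":8,"r":14},[42,65,34,75,79,45]]}
After op 22 (add /nuc/1/3 20): {"d":[[57,93],{"i":28,"idu":46,"zca":47},[77,16,49,90,10],73,36,99],"l":{"f":[22,97,65],"pv":[42,16],"waw":{"h":92,"p":16,"qo":64,"z":96},"z":[7,61,26,61]},"nuc":[15,[82,54,95,20,40],44,{"a":8,"r":14},[42,65,34,75,79,45]]}
After op 23 (replace /nuc/1/4 99): {"d":[[57,93],{"i":28,"idu":46,"zca":47},[77,16,49,90,10],73,36,99],"l":{"f":[22,97,65],"pv":[42,16],"waw":{"h":92,"p":16,"qo":64,"z":96},"z":[7,61,26,61]},"nuc":[15,[82,54,95,20,99],44,{"a":8,"r":14},[42,65,34,75,79,45]]}
After op 24 (add /nuc/4/6 36): {"d":[[57,93],{"i":28,"idu":46,"zca":47},[77,16,49,90,10],73,36,99],"l":{"f":[22,97,65],"pv":[42,16],"waw":{"h":92,"p":16,"qo":64,"z":96},"z":[7,61,26,61]},"nuc":[15,[82,54,95,20,99],44,{"a":8,"r":14},[42,65,34,75,79,45,36]]}
After op 25 (replace /nuc/4/6 82): {"d":[[57,93],{"i":28,"idu":46,"zca":47},[77,16,49,90,10],73,36,99],"l":{"f":[22,97,65],"pv":[42,16],"waw":{"h":92,"p":16,"qo":64,"z":96},"z":[7,61,26,61]},"nuc":[15,[82,54,95,20,99],44,{"a":8,"r":14},[42,65,34,75,79,45,82]]}
Size at path /l/f: 3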